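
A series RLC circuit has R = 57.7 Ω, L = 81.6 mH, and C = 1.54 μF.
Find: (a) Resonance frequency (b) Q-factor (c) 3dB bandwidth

Step 1 — Resonance condition Im(Z)=0 gives ω₀ = 1/√(LC).
Step 2 — ω₀ = 1/√(0.0816·1.54e-06) = 2821 rad/s.
Step 3 — f₀ = ω₀/(2π) = 449 Hz.
Step 4 — Series Q: Q = ω₀L/R = 2821·0.0816/57.7 = 3.989.
Step 5 — 3dB bandwidth: Δω = ω₀/Q = 707.1 rad/s; BW = Δω/(2π) = 112.5 Hz.

(a) f₀ = 449 Hz  (b) Q = 3.989  (c) BW = 112.5 Hz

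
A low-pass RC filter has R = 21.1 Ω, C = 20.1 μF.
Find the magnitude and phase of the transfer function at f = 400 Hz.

Step 1 — Angular frequency: ω = 2π·400 = 2513 rad/s.
Step 2 — Transfer function: H(jω) = 1/(1 + jωRC).
Step 3 — Denominator: 1 + jωRC = 1 + j·2513·21.1·2.01e-05 = 1 + j1.066.
Step 4 — H = 0.4681 - j0.499.
Step 5 — Magnitude: |H| = 0.6842 (-3.3 dB); phase: φ = -46.8°.

|H| = 0.6842 (-3.3 dB), φ = -46.8°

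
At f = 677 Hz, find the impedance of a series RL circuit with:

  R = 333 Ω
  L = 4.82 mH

Step 1 — Angular frequency: ω = 2π·f = 2π·677 = 4254 rad/s.
Step 2 — Component impedances:
  R: Z = R = 333 Ω
  L: Z = jωL = j·4254·0.00482 = 0 + j20.5 Ω
Step 3 — Series combination: Z_total = R + L = 333 + j20.5 Ω = 333.6∠3.5° Ω.

Z = 333 + j20.5 Ω = 333.6∠3.5° Ω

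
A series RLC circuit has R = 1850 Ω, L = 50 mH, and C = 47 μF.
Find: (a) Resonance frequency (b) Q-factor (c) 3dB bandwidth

Step 1 — Resonance: ω₀ = 1/√(LC) = 1/√(0.05·4.7e-05) = 652.3 rad/s.
Step 2 — f₀ = ω₀/(2π) = 103.8 Hz.
Step 3 — Series Q: Q = ω₀L/R = 652.3·0.05/1850 = 0.01763.
Step 4 — Bandwidth: Δω = ω₀/Q = 3.7e+04 rad/s; BW = Δω/(2π) = 5889 Hz.

(a) f₀ = 103.8 Hz  (b) Q = 0.01763  (c) BW = 5889 Hz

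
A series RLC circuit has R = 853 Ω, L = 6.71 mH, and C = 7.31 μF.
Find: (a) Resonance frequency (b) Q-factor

Step 1 — Resonance condition Im(Z)=0 gives ω₀ = 1/√(LC).
Step 2 — ω₀ = 1/√(0.00671·7.31e-06) = 4515 rad/s.
Step 3 — f₀ = ω₀/(2π) = 718.6 Hz.
Step 4 — Series Q: Q = ω₀L/R = 4515·0.00671/853 = 0.03552.

(a) f₀ = 718.6 Hz  (b) Q = 0.03552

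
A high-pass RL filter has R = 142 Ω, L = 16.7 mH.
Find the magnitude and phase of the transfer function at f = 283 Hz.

Step 1 — Angular frequency: ω = 2π·283 = 1778 rad/s.
Step 2 — Transfer function: H(jω) = jωL/(R + jωL).
Step 3 — Numerator jωL = j·29.69; denominator R + jωL = 142 + j29.69.
Step 4 — H = 0.0419 + j0.2004.
Step 5 — Magnitude: |H| = 0.2047 (-13.8 dB); phase: φ = 78.2°.

|H| = 0.2047 (-13.8 dB), φ = 78.2°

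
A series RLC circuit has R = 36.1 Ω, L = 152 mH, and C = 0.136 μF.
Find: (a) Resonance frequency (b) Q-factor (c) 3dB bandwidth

Step 1 — Resonance: ω₀ = 1/√(LC) = 1/√(0.152·1.36e-07) = 6955 rad/s.
Step 2 — f₀ = ω₀/(2π) = 1107 Hz.
Step 3 — Series Q: Q = ω₀L/R = 6955·0.152/36.1 = 29.28.
Step 4 — Bandwidth: Δω = ω₀/Q = 237.5 rad/s; BW = Δω/(2π) = 37.8 Hz.

(a) f₀ = 1107 Hz  (b) Q = 29.28  (c) BW = 37.8 Hz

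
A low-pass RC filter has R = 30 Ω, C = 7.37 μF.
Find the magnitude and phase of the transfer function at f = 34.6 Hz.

Step 1 — Angular frequency: ω = 2π·34.6 = 217.4 rad/s.
Step 2 — Transfer function: H(jω) = 1/(1 + jωRC).
Step 3 — Denominator: 1 + jωRC = 1 + j·217.4·30·7.37e-06 = 1 + j0.04807.
Step 4 — H = 0.9977 - j0.04796.
Step 5 — Magnitude: |H| = 0.9988 (-0.0 dB); phase: φ = -2.8°.

|H| = 0.9988 (-0.0 dB), φ = -2.8°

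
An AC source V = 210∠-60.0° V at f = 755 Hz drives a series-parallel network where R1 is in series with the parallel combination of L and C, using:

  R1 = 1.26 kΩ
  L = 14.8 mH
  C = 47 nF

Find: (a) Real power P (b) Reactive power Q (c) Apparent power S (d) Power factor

Step 1 — Angular frequency: ω = 2π·f = 2π·755 = 4744 rad/s.
Step 2 — Component impedances:
  R1: Z = R = 1260 Ω
  L: Z = jωL = j·4744·0.0148 = 0 + j70.21 Ω
  C: Z = 1/(jωC) = -j/(ω·C) = 0 - j4485 Ω
Step 3 — Parallel branch: L || C = 1/(1/L + 1/C) = 0 + j71.32 Ω.
Step 4 — Series with R1: Z_total = R1 + (L || C) = 1260 + j71.32 Ω = 1262∠3.2° Ω.
Step 5 — Source phasor: V = 210∠-60.0° V = 105 - j181.9 V.
Step 6 — Current: I = V / Z = 0.07492 - j0.1486 A = 0.1664∠-63.2° A.
Step 7 — Complex power: S = V·I* = 34.89 + j1.975 VA.
Step 8 — Real power: P = Re(S) = 34.89 W.
Step 9 — Reactive power: Q = Im(S) = 1.975 VAR.
Step 10 — Apparent power: |S| = 34.94 VA.
Step 11 — Power factor: PF = P/|S| = 0.9984 (lagging).

(a) P = 34.89 W  (b) Q = 1.975 VAR  (c) S = 34.94 VA  (d) PF = 0.9984 (lagging)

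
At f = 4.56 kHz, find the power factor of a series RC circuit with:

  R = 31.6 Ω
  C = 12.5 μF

Step 1 — Angular frequency: ω = 2π·f = 2π·4560 = 2.865e+04 rad/s.
Step 2 — Component impedances:
  R: Z = R = 31.6 Ω
  C: Z = 1/(jωC) = -j/(ω·C) = 0 - j2.792 Ω
Step 3 — Series combination: Z_total = R + C = 31.6 - j2.792 Ω = 31.72∠-5.0° Ω.
Step 4 — Power factor: PF = cos(φ) = Re(Z)/|Z| = 31.6/31.723 = 0.9961.
Step 5 — Type: Im(Z) = -2.792 ⇒ leading (phase φ = -5.0°).

PF = 0.9961 (leading, φ = -5.0°)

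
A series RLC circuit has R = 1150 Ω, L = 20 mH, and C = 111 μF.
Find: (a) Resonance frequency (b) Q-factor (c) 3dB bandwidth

Step 1 — Resonance condition Im(Z)=0 gives ω₀ = 1/√(LC).
Step 2 — ω₀ = 1/√(0.02·0.000111) = 671.2 rad/s.
Step 3 — f₀ = ω₀/(2π) = 106.8 Hz.
Step 4 — Series Q: Q = ω₀L/R = 671.2·0.02/1150 = 0.01167.
Step 5 — 3dB bandwidth: Δω = ω₀/Q = 5.75e+04 rad/s; BW = Δω/(2π) = 9151 Hz.

(a) f₀ = 106.8 Hz  (b) Q = 0.01167  (c) BW = 9151 Hz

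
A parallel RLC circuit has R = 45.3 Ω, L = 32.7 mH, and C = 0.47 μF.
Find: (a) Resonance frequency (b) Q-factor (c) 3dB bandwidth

Step 1 — Resonance: ω₀ = 1/√(LC) = 1/√(0.0327·4.7e-07) = 8066 rad/s.
Step 2 — f₀ = ω₀/(2π) = 1284 Hz.
Step 3 — Parallel Q: Q = R/(ω₀L) = 45.3/(8066·0.0327) = 0.1717.
Step 4 — Bandwidth: Δω = ω₀/Q = 4.697e+04 rad/s; BW = Δω/(2π) = 7475 Hz.

(a) f₀ = 1284 Hz  (b) Q = 0.1717  (c) BW = 7475 Hz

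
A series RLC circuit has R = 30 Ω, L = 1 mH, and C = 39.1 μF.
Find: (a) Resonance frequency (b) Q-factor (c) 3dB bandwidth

Step 1 — Resonance: ω₀ = 1/√(LC) = 1/√(0.001·3.91e-05) = 5057 rad/s.
Step 2 — f₀ = ω₀/(2π) = 804.9 Hz.
Step 3 — Series Q: Q = ω₀L/R = 5057·0.001/30 = 0.1686.
Step 4 — Bandwidth: Δω = ω₀/Q = 3e+04 rad/s; BW = Δω/(2π) = 4775 Hz.

(a) f₀ = 804.9 Hz  (b) Q = 0.1686  (c) BW = 4775 Hz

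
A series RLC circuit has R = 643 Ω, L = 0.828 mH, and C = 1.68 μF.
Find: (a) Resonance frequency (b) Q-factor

Step 1 — Resonance condition Im(Z)=0 gives ω₀ = 1/√(LC).
Step 2 — ω₀ = 1/√(0.000828·1.68e-06) = 2.681e+04 rad/s.
Step 3 — f₀ = ω₀/(2π) = 4267 Hz.
Step 4 — Series Q: Q = ω₀L/R = 2.681e+04·0.000828/643 = 0.03453.

(a) f₀ = 4267 Hz  (b) Q = 0.03453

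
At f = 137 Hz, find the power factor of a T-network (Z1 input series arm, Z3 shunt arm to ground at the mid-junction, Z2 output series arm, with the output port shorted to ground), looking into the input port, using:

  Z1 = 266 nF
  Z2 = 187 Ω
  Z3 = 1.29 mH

Step 1 — Angular frequency: ω = 2π·f = 2π·137 = 860.8 rad/s.
Step 2 — Component impedances:
  Z1: Z = 1/(jωC) = -j/(ω·C) = 0 - j4367 Ω
  Z2: Z = R = 187 Ω
  Z3: Z = jωL = j·860.8·0.00129 = 0 + j1.11 Ω
Step 3 — With the output port shorted to ground, the output series arm Z2 runs from the junction to ground; the shunt arm Z3 also runs from the junction to ground. They appear in parallel: Z3 || Z2 = 0.006594 + j1.11 Ω.
Step 4 — Series with input arm Z1: Z_in = Z1 + (Z3 || Z2) = 0.006594 - j4366 Ω = 4366∠-90.0° Ω.
Step 5 — Power factor: PF = cos(φ) = Re(Z)/|Z| = 0.006594/4366 = 1.51e-06.
Step 6 — Type: Im(Z) = -4366 ⇒ leading (phase φ = -90.0°).

PF = 1.51e-06 (leading, φ = -90.0°)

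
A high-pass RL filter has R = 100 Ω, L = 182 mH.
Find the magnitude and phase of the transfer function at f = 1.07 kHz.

Step 1 — Angular frequency: ω = 2π·1070 = 6723 rad/s.
Step 2 — Transfer function: H(jω) = jωL/(R + jωL).
Step 3 — Numerator jωL = j·1224; denominator R + jωL = 100 + j1224.
Step 4 — H = 0.9934 + j0.08118.
Step 5 — Magnitude: |H| = 0.9967 (-0.0 dB); phase: φ = 4.7°.

|H| = 0.9967 (-0.0 dB), φ = 4.7°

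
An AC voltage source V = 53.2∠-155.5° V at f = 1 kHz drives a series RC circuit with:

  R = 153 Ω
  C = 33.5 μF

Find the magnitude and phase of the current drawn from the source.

Step 1 — Angular frequency: ω = 2π·f = 2π·1000 = 6283 rad/s.
Step 2 — Component impedances:
  R: Z = R = 153 Ω
  C: Z = 1/(jωC) = -j/(ω·C) = 0 - j4.751 Ω
Step 3 — Series combination: Z_total = R + C = 153 - j4.751 Ω = 153.1∠-1.8° Ω.
Step 4 — Source phasor: V = 53.2∠-155.5° V = -48.41 - j22.06 V.
Step 5 — Ohm's law: I = V / Z_total = (-48.41 - j22.06) / (153 - j4.751) = -0.3116 - j0.1539 A.
Step 6 — Convert to polar: |I| = 0.3475 A, ∠I = -153.7°.

I = 0.3475∠-153.7° A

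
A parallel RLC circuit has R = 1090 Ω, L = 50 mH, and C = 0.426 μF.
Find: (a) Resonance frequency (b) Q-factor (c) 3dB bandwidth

Step 1 — Resonance: ω₀ = 1/√(LC) = 1/√(0.05·4.26e-07) = 6852 rad/s.
Step 2 — f₀ = ω₀/(2π) = 1091 Hz.
Step 3 — Parallel Q: Q = R/(ω₀L) = 1090/(6852·0.05) = 3.182.
Step 4 — Bandwidth: Δω = ω₀/Q = 2154 rad/s; BW = Δω/(2π) = 342.8 Hz.

(a) f₀ = 1091 Hz  (b) Q = 3.182  (c) BW = 342.8 Hz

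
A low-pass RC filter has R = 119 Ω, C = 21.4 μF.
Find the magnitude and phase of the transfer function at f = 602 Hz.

Step 1 — Angular frequency: ω = 2π·602 = 3782 rad/s.
Step 2 — Transfer function: H(jω) = 1/(1 + jωRC).
Step 3 — Denominator: 1 + jωRC = 1 + j·3782·119·2.14e-05 = 1 + j9.632.
Step 4 — H = 0.01066 - j0.1027.
Step 5 — Magnitude: |H| = 0.1033 (-19.7 dB); phase: φ = -84.1°.

|H| = 0.1033 (-19.7 dB), φ = -84.1°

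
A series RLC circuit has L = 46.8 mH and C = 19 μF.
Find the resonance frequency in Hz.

Step 1 — Resonance condition Im(Z)=0 gives ω₀ = 1/√(LC).
Step 2 — ω₀ = 1/√(0.0468·1.9e-05) = 1060 rad/s.
Step 3 — f₀ = ω₀/(2π) = 168.8 Hz.

f₀ = 168.8 Hz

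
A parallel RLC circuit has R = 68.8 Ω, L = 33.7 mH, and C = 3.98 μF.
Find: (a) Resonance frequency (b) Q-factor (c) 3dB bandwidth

Step 1 — Resonance: ω₀ = 1/√(LC) = 1/√(0.0337·3.98e-06) = 2731 rad/s.
Step 2 — f₀ = ω₀/(2π) = 434.6 Hz.
Step 3 — Parallel Q: Q = R/(ω₀L) = 68.8/(2731·0.0337) = 0.7477.
Step 4 — Bandwidth: Δω = ω₀/Q = 3652 rad/s; BW = Δω/(2π) = 581.2 Hz.

(a) f₀ = 434.6 Hz  (b) Q = 0.7477  (c) BW = 581.2 Hz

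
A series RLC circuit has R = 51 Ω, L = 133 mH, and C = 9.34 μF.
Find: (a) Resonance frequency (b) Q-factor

Step 1 — Resonance condition Im(Z)=0 gives ω₀ = 1/√(LC).
Step 2 — ω₀ = 1/√(0.133·9.34e-06) = 897.2 rad/s.
Step 3 — f₀ = ω₀/(2π) = 142.8 Hz.
Step 4 — Series Q: Q = ω₀L/R = 897.2·0.133/51 = 2.34.

(a) f₀ = 142.8 Hz  (b) Q = 2.34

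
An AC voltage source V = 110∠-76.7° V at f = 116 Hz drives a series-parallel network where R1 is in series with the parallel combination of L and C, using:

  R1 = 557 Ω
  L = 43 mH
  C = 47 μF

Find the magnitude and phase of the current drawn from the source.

Step 1 — Angular frequency: ω = 2π·f = 2π·116 = 728.8 rad/s.
Step 2 — Component impedances:
  R1: Z = R = 557 Ω
  L: Z = jωL = j·728.8·0.043 = 0 + j31.34 Ω
  C: Z = 1/(jωC) = -j/(ω·C) = 0 - j29.19 Ω
Step 3 — Parallel branch: L || C = 1/(1/L + 1/C) = 0 - j425.8 Ω.
Step 4 — Series with R1: Z_total = R1 + (L || C) = 557 - j425.8 Ω = 701.1∠-37.4° Ω.
Step 5 — Source phasor: V = 110∠-76.7° V = 25.31 - j107 V.
Step 6 — Ohm's law: I = V / Z_total = (25.31 - j107) / (557 - j425.8) = 0.1214 - j0.09938 A.
Step 7 — Convert to polar: |I| = 0.1569 A, ∠I = -39.3°.

I = 0.1569∠-39.3° A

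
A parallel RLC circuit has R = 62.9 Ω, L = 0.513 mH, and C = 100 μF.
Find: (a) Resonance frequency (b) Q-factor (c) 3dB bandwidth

Step 1 — Resonance: ω₀ = 1/√(LC) = 1/√(0.000513·0.0001) = 4415 rad/s.
Step 2 — f₀ = ω₀/(2π) = 702.7 Hz.
Step 3 — Parallel Q: Q = R/(ω₀L) = 62.9/(4415·0.000513) = 27.77.
Step 4 — Bandwidth: Δω = ω₀/Q = 159 rad/s; BW = Δω/(2π) = 25.3 Hz.

(a) f₀ = 702.7 Hz  (b) Q = 27.77  (c) BW = 25.3 Hz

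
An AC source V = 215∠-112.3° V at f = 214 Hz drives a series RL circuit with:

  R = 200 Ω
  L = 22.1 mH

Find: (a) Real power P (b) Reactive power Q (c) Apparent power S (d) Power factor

Step 1 — Angular frequency: ω = 2π·f = 2π·214 = 1345 rad/s.
Step 2 — Component impedances:
  R: Z = R = 200 Ω
  L: Z = jωL = j·1345·0.0221 = 0 + j29.72 Ω
Step 3 — Series combination: Z_total = R + L = 200 + j29.72 Ω = 202.2∠8.5° Ω.
Step 4 — Source phasor: V = 215∠-112.3° V = -81.58 - j198.9 V.
Step 5 — Current: I = V / Z = -0.5437 - j0.9138 A = 1.063∠-120.8° A.
Step 6 — Complex power: S = V·I* = 226.1 + j33.6 VA.
Step 7 — Real power: P = Re(S) = 226.1 W.
Step 8 — Reactive power: Q = Im(S) = 33.6 VAR.
Step 9 — Apparent power: |S| = 228.6 VA.
Step 10 — Power factor: PF = P/|S| = 0.9891 (lagging).

(a) P = 226.1 W  (b) Q = 33.6 VAR  (c) S = 228.6 VA  (d) PF = 0.9891 (lagging)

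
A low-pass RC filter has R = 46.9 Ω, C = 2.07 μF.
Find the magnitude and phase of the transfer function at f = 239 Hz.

Step 1 — Angular frequency: ω = 2π·239 = 1502 rad/s.
Step 2 — Transfer function: H(jω) = 1/(1 + jωRC).
Step 3 — Denominator: 1 + jωRC = 1 + j·1502·46.9·2.07e-06 = 1 + j0.1458.
Step 4 — H = 0.9792 - j0.1428.
Step 5 — Magnitude: |H| = 0.9895 (-0.1 dB); phase: φ = -8.3°.

|H| = 0.9895 (-0.1 dB), φ = -8.3°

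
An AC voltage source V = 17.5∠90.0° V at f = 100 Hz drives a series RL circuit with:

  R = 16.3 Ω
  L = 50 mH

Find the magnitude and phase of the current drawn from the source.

Step 1 — Angular frequency: ω = 2π·f = 2π·100 = 628.3 rad/s.
Step 2 — Component impedances:
  R: Z = R = 16.3 Ω
  L: Z = jωL = j·628.3·0.05 = 0 + j31.42 Ω
Step 3 — Series combination: Z_total = R + L = 16.3 + j31.42 Ω = 35.39∠62.6° Ω.
Step 4 — Source phasor: V = 17.5∠90.0° V = 0 + j17.5 V.
Step 5 — Ohm's law: I = V / Z_total = (0 + j17.5) / (16.3 + j31.42) = 0.4389 + j0.2277 A.
Step 6 — Convert to polar: |I| = 0.4945 A, ∠I = 27.4°.

I = 0.4945∠27.4° A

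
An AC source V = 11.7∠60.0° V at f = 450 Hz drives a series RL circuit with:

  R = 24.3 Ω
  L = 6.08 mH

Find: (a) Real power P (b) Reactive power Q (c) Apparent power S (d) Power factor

Step 1 — Angular frequency: ω = 2π·f = 2π·450 = 2827 rad/s.
Step 2 — Component impedances:
  R: Z = R = 24.3 Ω
  L: Z = jωL = j·2827·0.00608 = 0 + j17.19 Ω
Step 3 — Series combination: Z_total = R + L = 24.3 + j17.19 Ω = 29.77∠35.3° Ω.
Step 4 — Source phasor: V = 11.7∠60.0° V = 5.85 + j10.13 V.
Step 5 — Current: I = V / Z = 0.357 + j0.1644 A = 0.3931∠24.7° A.
Step 6 — Complex power: S = V·I* = 3.754 + j2.656 VA.
Step 7 — Real power: P = Re(S) = 3.754 W.
Step 8 — Reactive power: Q = Im(S) = 2.656 VAR.
Step 9 — Apparent power: |S| = 4.599 VA.
Step 10 — Power factor: PF = P/|S| = 0.8164 (lagging).

(a) P = 3.754 W  (b) Q = 2.656 VAR  (c) S = 4.599 VA  (d) PF = 0.8164 (lagging)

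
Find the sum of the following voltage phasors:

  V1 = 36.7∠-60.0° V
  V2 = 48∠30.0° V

Step 1 — Convert each phasor to rectangular form:
  V1 = 36.7·(cos(-60.0°) + j·sin(-60.0°)) = 18.35 - j31.78 V
  V2 = 48·(cos(30.0°) + j·sin(30.0°)) = 41.57 + j24 V
Step 2 — Sum components: V_total = 59.92 - j7.783 V.
Step 3 — Convert to polar: |V_total| = 60.42 V, ∠V_total = -7.4°.

V_total = 60.42∠-7.4° V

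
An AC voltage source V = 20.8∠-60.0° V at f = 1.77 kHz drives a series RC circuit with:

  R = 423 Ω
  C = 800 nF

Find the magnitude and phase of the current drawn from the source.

Step 1 — Angular frequency: ω = 2π·f = 2π·1770 = 1.112e+04 rad/s.
Step 2 — Component impedances:
  R: Z = R = 423 Ω
  C: Z = 1/(jωC) = -j/(ω·C) = 0 - j112.4 Ω
Step 3 — Series combination: Z_total = R + C = 423 - j112.4 Ω = 437.7∠-14.9° Ω.
Step 4 — Source phasor: V = 20.8∠-60.0° V = 10.4 - j18.01 V.
Step 5 — Ohm's law: I = V / Z_total = (10.4 - j18.01) / (423 - j112.4) = 0.03353 - j0.03367 A.
Step 6 — Convert to polar: |I| = 0.04752 A, ∠I = -45.1°.

I = 0.04752∠-45.1° A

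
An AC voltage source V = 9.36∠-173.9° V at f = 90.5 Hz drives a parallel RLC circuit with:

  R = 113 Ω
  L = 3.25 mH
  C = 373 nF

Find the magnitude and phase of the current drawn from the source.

Step 1 — Angular frequency: ω = 2π·f = 2π·90.5 = 568.6 rad/s.
Step 2 — Component impedances:
  R: Z = R = 113 Ω
  L: Z = jωL = j·568.6·0.00325 = 0 + j1.848 Ω
  C: Z = 1/(jωC) = -j/(ω·C) = 0 - j4715 Ω
Step 3 — Parallel combination: 1/Z_total = 1/R + 1/L + 1/C; Z_total = 0.03024 + j1.848 Ω = 1.849∠89.1° Ω.
Step 4 — Source phasor: V = 9.36∠-173.9° V = -9.307 - j0.9946 V.
Step 5 — Ohm's law: I = V / Z_total = (-9.307 - j0.9946) / (0.03024 + j1.848) = -0.6204 + j5.025 A.
Step 6 — Convert to polar: |I| = 5.064 A, ∠I = 97.0°.

I = 5.064∠97.0° A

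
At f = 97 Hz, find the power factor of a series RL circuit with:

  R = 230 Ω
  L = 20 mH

Step 1 — Angular frequency: ω = 2π·f = 2π·97 = 609.5 rad/s.
Step 2 — Component impedances:
  R: Z = R = 230 Ω
  L: Z = jωL = j·609.5·0.02 = 0 + j12.19 Ω
Step 3 — Series combination: Z_total = R + L = 230 + j12.19 Ω = 230.3∠3.0° Ω.
Step 4 — Power factor: PF = cos(φ) = Re(Z)/|Z| = 230/230.32 = 0.9986.
Step 5 — Type: Im(Z) = 12.19 ⇒ lagging (phase φ = 3.0°).

PF = 0.9986 (lagging, φ = 3.0°)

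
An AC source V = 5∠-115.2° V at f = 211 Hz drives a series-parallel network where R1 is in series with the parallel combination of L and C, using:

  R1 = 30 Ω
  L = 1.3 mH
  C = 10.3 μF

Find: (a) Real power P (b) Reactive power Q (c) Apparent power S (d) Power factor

Step 1 — Angular frequency: ω = 2π·f = 2π·211 = 1326 rad/s.
Step 2 — Component impedances:
  R1: Z = R = 30 Ω
  L: Z = jωL = j·1326·0.0013 = 0 + j1.723 Ω
  C: Z = 1/(jωC) = -j/(ω·C) = 0 - j73.23 Ω
Step 3 — Parallel branch: L || C = 1/(1/L + 1/C) = 0 + j1.765 Ω.
Step 4 — Series with R1: Z_total = R1 + (L || C) = 30 + j1.765 Ω = 30.05∠3.4° Ω.
Step 5 — Source phasor: V = 5∠-115.2° V = -2.129 - j4.524 V.
Step 6 — Current: I = V / Z = -0.07956 - j0.1461 A = 0.1664∠-118.6° A.
Step 7 — Complex power: S = V·I* = 0.8305 + j0.04886 VA.
Step 8 — Real power: P = Re(S) = 0.8305 W.
Step 9 — Reactive power: Q = Im(S) = 0.04886 VAR.
Step 10 — Apparent power: |S| = 0.8319 VA.
Step 11 — Power factor: PF = P/|S| = 0.9983 (lagging).

(a) P = 0.8305 W  (b) Q = 0.04886 VAR  (c) S = 0.8319 VA  (d) PF = 0.9983 (lagging)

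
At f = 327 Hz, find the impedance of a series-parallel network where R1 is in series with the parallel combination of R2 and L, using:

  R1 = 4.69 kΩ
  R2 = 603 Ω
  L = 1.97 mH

Step 1 — Angular frequency: ω = 2π·f = 2π·327 = 2055 rad/s.
Step 2 — Component impedances:
  R1: Z = R = 4690 Ω
  R2: Z = R = 603 Ω
  L: Z = jωL = j·2055·0.00197 = 0 + j4.048 Ω
Step 3 — Parallel branch: R2 || L = 1/(1/R2 + 1/L) = 0.02717 + j4.047 Ω.
Step 4 — Series with R1: Z_total = R1 + (R2 || L) = 4690 + j4.047 Ω = 4690∠0.0° Ω.

Z = 4690 + j4.047 Ω = 4690∠0.0° Ω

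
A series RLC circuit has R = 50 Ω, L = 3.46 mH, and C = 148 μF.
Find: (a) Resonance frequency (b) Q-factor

Step 1 — Resonance condition Im(Z)=0 gives ω₀ = 1/√(LC).
Step 2 — ω₀ = 1/√(0.00346·0.000148) = 1397 rad/s.
Step 3 — f₀ = ω₀/(2π) = 222.4 Hz.
Step 4 — Series Q: Q = ω₀L/R = 1397·0.00346/50 = 0.0967.

(a) f₀ = 222.4 Hz  (b) Q = 0.0967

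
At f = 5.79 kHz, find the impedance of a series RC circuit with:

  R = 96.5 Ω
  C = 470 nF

Step 1 — Angular frequency: ω = 2π·f = 2π·5790 = 3.638e+04 rad/s.
Step 2 — Component impedances:
  R: Z = R = 96.5 Ω
  C: Z = 1/(jωC) = -j/(ω·C) = 0 - j58.48 Ω
Step 3 — Series combination: Z_total = R + C = 96.5 - j58.48 Ω = 112.8∠-31.2° Ω.

Z = 96.5 - j58.48 Ω = 112.8∠-31.2° Ω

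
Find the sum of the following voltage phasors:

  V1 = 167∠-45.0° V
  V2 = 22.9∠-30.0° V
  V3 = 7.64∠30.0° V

Step 1 — Convert each phasor to rectangular form:
  V1 = 167·(cos(-45.0°) + j·sin(-45.0°)) = 118.1 - j118.1 V
  V2 = 22.9·(cos(-30.0°) + j·sin(-30.0°)) = 19.83 - j11.45 V
  V3 = 7.64·(cos(30.0°) + j·sin(30.0°)) = 6.616 + j3.82 V
Step 2 — Sum components: V_total = 144.5 - j125.7 V.
Step 3 — Convert to polar: |V_total| = 191.6 V, ∠V_total = -41.0°.

V_total = 191.6∠-41.0° V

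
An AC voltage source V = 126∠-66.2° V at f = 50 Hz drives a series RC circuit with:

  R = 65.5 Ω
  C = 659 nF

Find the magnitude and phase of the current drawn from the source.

Step 1 — Angular frequency: ω = 2π·f = 2π·50 = 314.2 rad/s.
Step 2 — Component impedances:
  R: Z = R = 65.5 Ω
  C: Z = 1/(jωC) = -j/(ω·C) = 0 - j4830 Ω
Step 3 — Series combination: Z_total = R + C = 65.5 - j4830 Ω = 4831∠-89.2° Ω.
Step 4 — Source phasor: V = 126∠-66.2° V = 50.85 - j115.3 V.
Step 5 — Ohm's law: I = V / Z_total = (50.85 - j115.3) / (65.5 - j4830) = 0.02401 + j0.0102 A.
Step 6 — Convert to polar: |I| = 0.02608 A, ∠I = 23.0°.

I = 0.02608∠23.0° A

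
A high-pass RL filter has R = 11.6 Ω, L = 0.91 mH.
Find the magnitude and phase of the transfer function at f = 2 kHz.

Step 1 — Angular frequency: ω = 2π·2000 = 1.257e+04 rad/s.
Step 2 — Transfer function: H(jω) = jωL/(R + jωL).
Step 3 — Numerator jωL = j·11.44; denominator R + jωL = 11.6 + j11.44.
Step 4 — H = 0.4929 + j0.4999.
Step 5 — Magnitude: |H| = 0.702 (-3.1 dB); phase: φ = 45.4°.

|H| = 0.702 (-3.1 dB), φ = 45.4°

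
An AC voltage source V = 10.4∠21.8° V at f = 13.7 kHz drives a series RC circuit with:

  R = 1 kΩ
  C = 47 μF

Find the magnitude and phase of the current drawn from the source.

Step 1 — Angular frequency: ω = 2π·f = 2π·1.37e+04 = 8.608e+04 rad/s.
Step 2 — Component impedances:
  R: Z = R = 1000 Ω
  C: Z = 1/(jωC) = -j/(ω·C) = 0 - j0.2472 Ω
Step 3 — Series combination: Z_total = R + C = 1000 - j0.2472 Ω = 1000∠-0.0° Ω.
Step 4 — Source phasor: V = 10.4∠21.8° V = 9.656 + j3.862 V.
Step 5 — Ohm's law: I = V / Z_total = (9.656 + j3.862) / (1000 - j0.2472) = 0.009655 + j0.003865 A.
Step 6 — Convert to polar: |I| = 0.0104 A, ∠I = 21.8°.

I = 0.0104∠21.8° A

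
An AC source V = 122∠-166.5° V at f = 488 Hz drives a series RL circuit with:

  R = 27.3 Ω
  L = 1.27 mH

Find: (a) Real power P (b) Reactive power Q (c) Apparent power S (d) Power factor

Step 1 — Angular frequency: ω = 2π·f = 2π·488 = 3066 rad/s.
Step 2 — Component impedances:
  R: Z = R = 27.3 Ω
  L: Z = jωL = j·3066·0.00127 = 0 + j3.894 Ω
Step 3 — Series combination: Z_total = R + L = 27.3 + j3.894 Ω = 27.58∠8.1° Ω.
Step 4 — Source phasor: V = 122∠-166.5° V = -118.6 - j28.48 V.
Step 5 — Current: I = V / Z = -4.405 - j0.415 A = 4.424∠-174.6° A.
Step 6 — Complex power: S = V·I* = 534.3 + j76.22 VA.
Step 7 — Real power: P = Re(S) = 534.3 W.
Step 8 — Reactive power: Q = Im(S) = 76.22 VAR.
Step 9 — Apparent power: |S| = 539.7 VA.
Step 10 — Power factor: PF = P/|S| = 0.99 (lagging).

(a) P = 534.3 W  (b) Q = 76.22 VAR  (c) S = 539.7 VA  (d) PF = 0.99 (lagging)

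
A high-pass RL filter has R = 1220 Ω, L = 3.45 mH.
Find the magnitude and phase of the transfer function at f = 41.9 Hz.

Step 1 — Angular frequency: ω = 2π·41.9 = 263.3 rad/s.
Step 2 — Transfer function: H(jω) = jωL/(R + jωL).
Step 3 — Numerator jωL = j·0.9083; denominator R + jωL = 1220 + j0.9083.
Step 4 — H = 5.543e-07 + j0.0007445.
Step 5 — Magnitude: |H| = 0.0007445 (-62.6 dB); phase: φ = 90.0°.

|H| = 0.0007445 (-62.6 dB), φ = 90.0°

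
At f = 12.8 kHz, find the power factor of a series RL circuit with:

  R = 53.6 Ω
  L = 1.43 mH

Step 1 — Angular frequency: ω = 2π·f = 2π·1.28e+04 = 8.042e+04 rad/s.
Step 2 — Component impedances:
  R: Z = R = 53.6 Ω
  L: Z = jωL = j·8.042e+04·0.00143 = 0 + j115 Ω
Step 3 — Series combination: Z_total = R + L = 53.6 + j115 Ω = 126.9∠65.0° Ω.
Step 4 — Power factor: PF = cos(φ) = Re(Z)/|Z| = 53.6/126.9 = 0.4224.
Step 5 — Type: Im(Z) = 115 ⇒ lagging (phase φ = 65.0°).

PF = 0.4224 (lagging, φ = 65.0°)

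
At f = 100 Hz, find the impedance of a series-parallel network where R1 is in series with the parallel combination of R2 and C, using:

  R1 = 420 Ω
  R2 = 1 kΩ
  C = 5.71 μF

Step 1 — Angular frequency: ω = 2π·f = 2π·100 = 628.3 rad/s.
Step 2 — Component impedances:
  R1: Z = R = 420 Ω
  R2: Z = R = 1000 Ω
  C: Z = 1/(jωC) = -j/(ω·C) = 0 - j278.7 Ω
Step 3 — Parallel branch: R2 || C = 1/(1/R2 + 1/C) = 72.09 - j258.6 Ω.
Step 4 — Series with R1: Z_total = R1 + (R2 || C) = 492.1 - j258.6 Ω = 555.9∠-27.7° Ω.

Z = 492.1 - j258.6 Ω = 555.9∠-27.7° Ω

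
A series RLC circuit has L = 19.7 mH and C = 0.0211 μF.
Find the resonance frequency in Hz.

Step 1 — Resonance condition Im(Z)=0 gives ω₀ = 1/√(LC).
Step 2 — ω₀ = 1/√(0.0197·2.11e-08) = 4.905e+04 rad/s.
Step 3 — f₀ = ω₀/(2π) = 7806 Hz.

f₀ = 7806 Hz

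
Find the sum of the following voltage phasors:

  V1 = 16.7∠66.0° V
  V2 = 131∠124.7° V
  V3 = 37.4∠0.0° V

Step 1 — Convert each phasor to rectangular form:
  V1 = 16.7·(cos(66.0°) + j·sin(66.0°)) = 6.793 + j15.26 V
  V2 = 131·(cos(124.7°) + j·sin(124.7°)) = -74.58 + j107.7 V
  V3 = 37.4·(cos(0.0°) + j·sin(0.0°)) = 37.4 V
Step 2 — Sum components: V_total = -30.38 + j123 V.
Step 3 — Convert to polar: |V_total| = 126.7 V, ∠V_total = 103.9°.

V_total = 126.7∠103.9° V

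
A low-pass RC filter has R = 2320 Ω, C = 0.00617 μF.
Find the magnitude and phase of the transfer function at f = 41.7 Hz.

Step 1 — Angular frequency: ω = 2π·41.7 = 262 rad/s.
Step 2 — Transfer function: H(jω) = 1/(1 + jωRC).
Step 3 — Denominator: 1 + jωRC = 1 + j·262·2320·6.17e-09 = 1 + j0.00375.
Step 4 — H = 1 - j0.00375.
Step 5 — Magnitude: |H| = 1 (-0.0 dB); phase: φ = -0.2°.

|H| = 1 (-0.0 dB), φ = -0.2°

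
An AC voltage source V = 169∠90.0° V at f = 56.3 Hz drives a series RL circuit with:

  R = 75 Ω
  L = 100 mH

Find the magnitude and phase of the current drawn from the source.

Step 1 — Angular frequency: ω = 2π·f = 2π·56.3 = 353.7 rad/s.
Step 2 — Component impedances:
  R: Z = R = 75 Ω
  L: Z = jωL = j·353.7·0.1 = 0 + j35.37 Ω
Step 3 — Series combination: Z_total = R + L = 75 + j35.37 Ω = 82.92∠25.3° Ω.
Step 4 — Source phasor: V = 169∠90.0° V = 0 + j169 V.
Step 5 — Ohm's law: I = V / Z_total = (0 + j169) / (75 + j35.37) = 0.8694 + j1.843 A.
Step 6 — Convert to polar: |I| = 2.038 A, ∠I = 64.7°.

I = 2.038∠64.7° A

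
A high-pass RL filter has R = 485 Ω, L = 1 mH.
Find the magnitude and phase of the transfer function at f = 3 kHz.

Step 1 — Angular frequency: ω = 2π·3000 = 1.885e+04 rad/s.
Step 2 — Transfer function: H(jω) = jωL/(R + jωL).
Step 3 — Numerator jωL = j·18.85; denominator R + jωL = 485 + j18.85.
Step 4 — H = 0.001508 + j0.03881.
Step 5 — Magnitude: |H| = 0.03884 (-28.2 dB); phase: φ = 87.8°.

|H| = 0.03884 (-28.2 dB), φ = 87.8°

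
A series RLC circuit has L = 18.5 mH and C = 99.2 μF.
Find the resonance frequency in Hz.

Step 1 — Resonance condition Im(Z)=0 gives ω₀ = 1/√(LC).
Step 2 — ω₀ = 1/√(0.0185·9.92e-05) = 738.2 rad/s.
Step 3 — f₀ = ω₀/(2π) = 117.5 Hz.

f₀ = 117.5 Hz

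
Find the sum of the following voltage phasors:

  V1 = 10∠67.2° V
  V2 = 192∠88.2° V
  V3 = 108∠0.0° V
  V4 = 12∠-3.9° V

Step 1 — Convert each phasor to rectangular form:
  V1 = 10·(cos(67.2°) + j·sin(67.2°)) = 3.875 + j9.219 V
  V2 = 192·(cos(88.2°) + j·sin(88.2°)) = 6.031 + j191.9 V
  V3 = 108·(cos(0.0°) + j·sin(0.0°)) = 108 V
  V4 = 12·(cos(-3.9°) + j·sin(-3.9°)) = 11.97 - j0.8162 V
Step 2 — Sum components: V_total = 129.9 + j200.3 V.
Step 3 — Convert to polar: |V_total| = 238.7 V, ∠V_total = 57.0°.

V_total = 238.7∠57.0° V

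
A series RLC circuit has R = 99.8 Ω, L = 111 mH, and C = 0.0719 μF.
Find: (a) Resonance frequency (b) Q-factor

Step 1 — Resonance condition Im(Z)=0 gives ω₀ = 1/√(LC).
Step 2 — ω₀ = 1/√(0.111·7.19e-08) = 1.119e+04 rad/s.
Step 3 — f₀ = ω₀/(2π) = 1782 Hz.
Step 4 — Series Q: Q = ω₀L/R = 1.119e+04·0.111/99.8 = 12.45.

(a) f₀ = 1782 Hz  (b) Q = 12.45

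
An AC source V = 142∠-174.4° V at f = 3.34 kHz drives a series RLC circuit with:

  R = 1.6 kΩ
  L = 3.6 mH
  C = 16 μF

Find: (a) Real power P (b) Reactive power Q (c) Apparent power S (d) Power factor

Step 1 — Angular frequency: ω = 2π·f = 2π·3340 = 2.099e+04 rad/s.
Step 2 — Component impedances:
  R: Z = R = 1600 Ω
  L: Z = jωL = j·2.099e+04·0.0036 = 0 + j75.55 Ω
  C: Z = 1/(jωC) = -j/(ω·C) = 0 - j2.978 Ω
Step 3 — Series combination: Z_total = R + L + C = 1600 + j72.57 Ω = 1602∠2.6° Ω.
Step 4 — Source phasor: V = 142∠-174.4° V = -141.3 - j13.86 V.
Step 5 — Current: I = V / Z = -0.08854 - j0.004645 A = 0.08866∠-177.0° A.
Step 6 — Complex power: S = V·I* = 12.58 + j0.5704 VA.
Step 7 — Real power: P = Re(S) = 12.58 W.
Step 8 — Reactive power: Q = Im(S) = 0.5704 VAR.
Step 9 — Apparent power: |S| = 12.59 VA.
Step 10 — Power factor: PF = P/|S| = 0.999 (lagging).

(a) P = 12.58 W  (b) Q = 0.5704 VAR  (c) S = 12.59 VA  (d) PF = 0.999 (lagging)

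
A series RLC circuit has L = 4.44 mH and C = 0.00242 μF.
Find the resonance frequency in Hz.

Step 1 — Resonance condition Im(Z)=0 gives ω₀ = 1/√(LC).
Step 2 — ω₀ = 1/√(0.00444·2.42e-09) = 3.051e+05 rad/s.
Step 3 — f₀ = ω₀/(2π) = 4.855e+04 Hz.

f₀ = 4.855e+04 Hz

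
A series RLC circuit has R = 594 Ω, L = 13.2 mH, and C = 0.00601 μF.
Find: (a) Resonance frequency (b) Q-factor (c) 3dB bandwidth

Step 1 — Resonance: ω₀ = 1/√(LC) = 1/√(0.0132·6.01e-09) = 1.123e+05 rad/s.
Step 2 — f₀ = ω₀/(2π) = 1.787e+04 Hz.
Step 3 — Series Q: Q = ω₀L/R = 1.123e+05·0.0132/594 = 2.495.
Step 4 — Bandwidth: Δω = ω₀/Q = 4.5e+04 rad/s; BW = Δω/(2π) = 7162 Hz.

(a) f₀ = 1.787e+04 Hz  (b) Q = 2.495  (c) BW = 7162 Hz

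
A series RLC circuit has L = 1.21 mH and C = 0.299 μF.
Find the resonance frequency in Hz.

Step 1 — Resonance condition Im(Z)=0 gives ω₀ = 1/√(LC).
Step 2 — ω₀ = 1/√(0.00121·2.99e-07) = 5.257e+04 rad/s.
Step 3 — f₀ = ω₀/(2π) = 8367 Hz.

f₀ = 8367 Hz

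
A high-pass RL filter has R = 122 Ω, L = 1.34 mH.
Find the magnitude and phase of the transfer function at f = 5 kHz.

Step 1 — Angular frequency: ω = 2π·5000 = 3.142e+04 rad/s.
Step 2 — Transfer function: H(jω) = jωL/(R + jωL).
Step 3 — Numerator jωL = j·42.1; denominator R + jωL = 122 + j42.1.
Step 4 — H = 0.1064 + j0.3083.
Step 5 — Magnitude: |H| = 0.3262 (-9.7 dB); phase: φ = 71.0°.

|H| = 0.3262 (-9.7 dB), φ = 71.0°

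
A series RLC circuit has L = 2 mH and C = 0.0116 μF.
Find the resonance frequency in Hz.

Step 1 — Resonance condition Im(Z)=0 gives ω₀ = 1/√(LC).
Step 2 — ω₀ = 1/√(0.002·1.16e-08) = 2.076e+05 rad/s.
Step 3 — f₀ = ω₀/(2π) = 3.304e+04 Hz.

f₀ = 3.304e+04 Hz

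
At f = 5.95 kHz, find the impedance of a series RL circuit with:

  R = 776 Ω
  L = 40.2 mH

Step 1 — Angular frequency: ω = 2π·f = 2π·5950 = 3.738e+04 rad/s.
Step 2 — Component impedances:
  R: Z = R = 776 Ω
  L: Z = jωL = j·3.738e+04·0.0402 = 0 + j1503 Ω
Step 3 — Series combination: Z_total = R + L = 776 + j1503 Ω = 1691∠62.7° Ω.

Z = 776 + j1503 Ω = 1691∠62.7° Ω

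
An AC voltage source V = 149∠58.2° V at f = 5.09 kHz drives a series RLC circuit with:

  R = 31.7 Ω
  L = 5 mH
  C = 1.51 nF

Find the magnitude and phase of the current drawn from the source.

Step 1 — Angular frequency: ω = 2π·f = 2π·5090 = 3.198e+04 rad/s.
Step 2 — Component impedances:
  R: Z = R = 31.7 Ω
  L: Z = jωL = j·3.198e+04·0.005 = 0 + j159.9 Ω
  C: Z = 1/(jωC) = -j/(ω·C) = 0 - j2.071e+04 Ω
Step 3 — Series combination: Z_total = R + L + C = 31.7 - j2.055e+04 Ω = 2.055e+04∠-89.9° Ω.
Step 4 — Source phasor: V = 149∠58.2° V = 78.52 + j126.6 V.
Step 5 — Ohm's law: I = V / Z_total = (78.52 + j126.6) / (31.7 - j2.055e+04) = -0.006157 + j0.003831 A.
Step 6 — Convert to polar: |I| = 0.007251 A, ∠I = 148.1°.

I = 0.007251∠148.1° A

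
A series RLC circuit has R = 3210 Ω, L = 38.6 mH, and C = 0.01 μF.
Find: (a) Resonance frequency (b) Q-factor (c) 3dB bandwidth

Step 1 — Resonance condition Im(Z)=0 gives ω₀ = 1/√(LC).
Step 2 — ω₀ = 1/√(0.0386·1e-08) = 5.09e+04 rad/s.
Step 3 — f₀ = ω₀/(2π) = 8101 Hz.
Step 4 — Series Q: Q = ω₀L/R = 5.09e+04·0.0386/3210 = 0.6121.
Step 5 — 3dB bandwidth: Δω = ω₀/Q = 8.316e+04 rad/s; BW = Δω/(2π) = 1.324e+04 Hz.

(a) f₀ = 8101 Hz  (b) Q = 0.6121  (c) BW = 1.324e+04 Hz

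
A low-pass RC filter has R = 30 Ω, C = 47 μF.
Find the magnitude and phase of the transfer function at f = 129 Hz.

Step 1 — Angular frequency: ω = 2π·129 = 810.5 rad/s.
Step 2 — Transfer function: H(jω) = 1/(1 + jωRC).
Step 3 — Denominator: 1 + jωRC = 1 + j·810.5·30·4.7e-05 = 1 + j1.143.
Step 4 — H = 0.4336 - j0.4956.
Step 5 — Magnitude: |H| = 0.6585 (-3.6 dB); phase: φ = -48.8°.

|H| = 0.6585 (-3.6 dB), φ = -48.8°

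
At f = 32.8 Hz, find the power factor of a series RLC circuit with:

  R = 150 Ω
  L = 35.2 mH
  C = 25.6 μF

Step 1 — Angular frequency: ω = 2π·f = 2π·32.8 = 206.1 rad/s.
Step 2 — Component impedances:
  R: Z = R = 150 Ω
  L: Z = jωL = j·206.1·0.0352 = 0 + j7.254 Ω
  C: Z = 1/(jωC) = -j/(ω·C) = 0 - j189.5 Ω
Step 3 — Series combination: Z_total = R + L + C = 150 - j182.3 Ω = 236.1∠-50.5° Ω.
Step 4 — Power factor: PF = cos(φ) = Re(Z)/|Z| = 150/236.07 = 0.6354.
Step 5 — Type: Im(Z) = -182.3 ⇒ leading (phase φ = -50.5°).

PF = 0.6354 (leading, φ = -50.5°)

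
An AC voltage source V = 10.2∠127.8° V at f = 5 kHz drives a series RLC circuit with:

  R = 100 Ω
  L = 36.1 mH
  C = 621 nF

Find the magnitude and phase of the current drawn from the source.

Step 1 — Angular frequency: ω = 2π·f = 2π·5000 = 3.142e+04 rad/s.
Step 2 — Component impedances:
  R: Z = R = 100 Ω
  L: Z = jωL = j·3.142e+04·0.0361 = 0 + j1134 Ω
  C: Z = 1/(jωC) = -j/(ω·C) = 0 - j51.26 Ω
Step 3 — Series combination: Z_total = R + L + C = 100 + j1083 Ω = 1087∠84.7° Ω.
Step 4 — Source phasor: V = 10.2∠127.8° V = -6.252 + j8.06 V.
Step 5 — Ohm's law: I = V / Z_total = (-6.252 + j8.06) / (100 + j1083) = 0.006851 + j0.006406 A.
Step 6 — Convert to polar: |I| = 0.00938 A, ∠I = 43.1°.

I = 0.00938∠43.1° A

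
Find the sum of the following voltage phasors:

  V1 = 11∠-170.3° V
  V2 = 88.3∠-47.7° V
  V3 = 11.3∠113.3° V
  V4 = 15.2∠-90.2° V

Step 1 — Convert each phasor to rectangular form:
  V1 = 11·(cos(-170.3°) + j·sin(-170.3°)) = -10.84 - j1.853 V
  V2 = 88.3·(cos(-47.7°) + j·sin(-47.7°)) = 59.43 - j65.31 V
  V3 = 11.3·(cos(113.3°) + j·sin(113.3°)) = -4.47 + j10.38 V
  V4 = 15.2·(cos(-90.2°) + j·sin(-90.2°)) = -0.05306 - j15.2 V
Step 2 — Sum components: V_total = 44.06 - j71.98 V.
Step 3 — Convert to polar: |V_total| = 84.4 V, ∠V_total = -58.5°.

V_total = 84.4∠-58.5° V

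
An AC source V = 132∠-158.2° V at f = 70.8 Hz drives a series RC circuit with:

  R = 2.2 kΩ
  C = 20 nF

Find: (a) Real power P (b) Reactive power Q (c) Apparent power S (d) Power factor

Step 1 — Angular frequency: ω = 2π·f = 2π·70.8 = 444.8 rad/s.
Step 2 — Component impedances:
  R: Z = R = 2200 Ω
  C: Z = 1/(jωC) = -j/(ω·C) = 0 - j1.124e+05 Ω
Step 3 — Series combination: Z_total = R + C = 2200 - j1.124e+05 Ω = 1.124e+05∠-88.9° Ω.
Step 4 — Source phasor: V = 132∠-158.2° V = -122.6 - j49.02 V.
Step 5 — Current: I = V / Z = 0.0004146 - j0.001099 A = 0.001174∠-69.3° A.
Step 6 — Complex power: S = V·I* = 0.003033 - j0.155 VA.
Step 7 — Real power: P = Re(S) = 0.003033 W.
Step 8 — Reactive power: Q = Im(S) = -0.155 VAR.
Step 9 — Apparent power: |S| = 0.155 VA.
Step 10 — Power factor: PF = P/|S| = 0.01957 (leading).

(a) P = 0.003033 W  (b) Q = -0.155 VAR  (c) S = 0.155 VA  (d) PF = 0.01957 (leading)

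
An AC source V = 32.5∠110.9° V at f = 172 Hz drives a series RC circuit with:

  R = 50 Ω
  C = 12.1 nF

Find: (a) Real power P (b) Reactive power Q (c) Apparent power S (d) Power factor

Step 1 — Angular frequency: ω = 2π·f = 2π·172 = 1081 rad/s.
Step 2 — Component impedances:
  R: Z = R = 50 Ω
  C: Z = 1/(jωC) = -j/(ω·C) = 0 - j7.647e+04 Ω
Step 3 — Series combination: Z_total = R + C = 50 - j7.647e+04 Ω = 7.647e+04∠-90.0° Ω.
Step 4 — Source phasor: V = 32.5∠110.9° V = -11.59 + j30.36 V.
Step 5 — Current: I = V / Z = -0.0003971 - j0.0001513 A = 0.000425∠-159.1° A.
Step 6 — Complex power: S = V·I* = 9.031e-06 - j0.01381 VA.
Step 7 — Real power: P = Re(S) = 9.031e-06 W.
Step 8 — Reactive power: Q = Im(S) = -0.01381 VAR.
Step 9 — Apparent power: |S| = 0.01381 VA.
Step 10 — Power factor: PF = P/|S| = 0.0006538 (leading).

(a) P = 9.031e-06 W  (b) Q = -0.01381 VAR  (c) S = 0.01381 VA  (d) PF = 0.0006538 (leading)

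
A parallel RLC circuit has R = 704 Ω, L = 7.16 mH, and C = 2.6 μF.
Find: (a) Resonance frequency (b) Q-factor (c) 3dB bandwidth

Step 1 — Resonance: ω₀ = 1/√(LC) = 1/√(0.00716·2.6e-06) = 7329 rad/s.
Step 2 — f₀ = ω₀/(2π) = 1166 Hz.
Step 3 — Parallel Q: Q = R/(ω₀L) = 704/(7329·0.00716) = 13.42.
Step 4 — Bandwidth: Δω = ω₀/Q = 546.3 rad/s; BW = Δω/(2π) = 86.95 Hz.

(a) f₀ = 1166 Hz  (b) Q = 13.42  (c) BW = 86.95 Hz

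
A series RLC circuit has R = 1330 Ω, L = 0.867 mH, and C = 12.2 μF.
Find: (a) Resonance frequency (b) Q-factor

Step 1 — Resonance condition Im(Z)=0 gives ω₀ = 1/√(LC).
Step 2 — ω₀ = 1/√(0.000867·1.22e-05) = 9723 rad/s.
Step 3 — f₀ = ω₀/(2π) = 1548 Hz.
Step 4 — Series Q: Q = ω₀L/R = 9723·0.000867/1330 = 0.006338.

(a) f₀ = 1548 Hz  (b) Q = 0.006338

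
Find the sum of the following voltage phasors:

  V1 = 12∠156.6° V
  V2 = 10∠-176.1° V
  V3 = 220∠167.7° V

Step 1 — Convert each phasor to rectangular form:
  V1 = 12·(cos(156.6°) + j·sin(156.6°)) = -11.01 + j4.766 V
  V2 = 10·(cos(-176.1°) + j·sin(-176.1°)) = -9.977 - j0.6802 V
  V3 = 220·(cos(167.7°) + j·sin(167.7°)) = -215 + j46.87 V
Step 2 — Sum components: V_total = -235.9 + j50.95 V.
Step 3 — Convert to polar: |V_total| = 241.4 V, ∠V_total = 167.8°.

V_total = 241.4∠167.8° V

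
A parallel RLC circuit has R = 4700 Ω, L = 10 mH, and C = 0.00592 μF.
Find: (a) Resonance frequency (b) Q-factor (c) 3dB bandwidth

Step 1 — Resonance: ω₀ = 1/√(LC) = 1/√(0.01·5.92e-09) = 1.3e+05 rad/s.
Step 2 — f₀ = ω₀/(2π) = 2.069e+04 Hz.
Step 3 — Parallel Q: Q = R/(ω₀L) = 4700/(1.3e+05·0.01) = 3.616.
Step 4 — Bandwidth: Δω = ω₀/Q = 3.594e+04 rad/s; BW = Δω/(2π) = 5720 Hz.

(a) f₀ = 2.069e+04 Hz  (b) Q = 3.616  (c) BW = 5720 Hz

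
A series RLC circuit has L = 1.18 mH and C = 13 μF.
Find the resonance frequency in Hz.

Step 1 — Resonance condition Im(Z)=0 gives ω₀ = 1/√(LC).
Step 2 — ω₀ = 1/√(0.00118·1.3e-05) = 8074 rad/s.
Step 3 — f₀ = ω₀/(2π) = 1285 Hz.

f₀ = 1285 Hz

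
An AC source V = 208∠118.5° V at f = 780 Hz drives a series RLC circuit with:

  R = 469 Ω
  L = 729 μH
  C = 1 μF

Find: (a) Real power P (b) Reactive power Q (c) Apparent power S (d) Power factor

Step 1 — Angular frequency: ω = 2π·f = 2π·780 = 4901 rad/s.
Step 2 — Component impedances:
  R: Z = R = 469 Ω
  L: Z = jωL = j·4901·0.000729 = 0 + j3.573 Ω
  C: Z = 1/(jωC) = -j/(ω·C) = 0 - j204 Ω
Step 3 — Series combination: Z_total = R + L + C = 469 - j200.5 Ω = 510∠-23.1° Ω.
Step 4 — Source phasor: V = 208∠118.5° V = -99.25 + j182.8 V.
Step 5 — Current: I = V / Z = -0.3198 + j0.2531 A = 0.4078∠141.6° A.
Step 6 — Complex power: S = V·I* = 78 - j33.34 VA.
Step 7 — Real power: P = Re(S) = 78 W.
Step 8 — Reactive power: Q = Im(S) = -33.34 VAR.
Step 9 — Apparent power: |S| = 84.82 VA.
Step 10 — Power factor: PF = P/|S| = 0.9195 (leading).

(a) P = 78 W  (b) Q = -33.34 VAR  (c) S = 84.82 VA  (d) PF = 0.9195 (leading)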